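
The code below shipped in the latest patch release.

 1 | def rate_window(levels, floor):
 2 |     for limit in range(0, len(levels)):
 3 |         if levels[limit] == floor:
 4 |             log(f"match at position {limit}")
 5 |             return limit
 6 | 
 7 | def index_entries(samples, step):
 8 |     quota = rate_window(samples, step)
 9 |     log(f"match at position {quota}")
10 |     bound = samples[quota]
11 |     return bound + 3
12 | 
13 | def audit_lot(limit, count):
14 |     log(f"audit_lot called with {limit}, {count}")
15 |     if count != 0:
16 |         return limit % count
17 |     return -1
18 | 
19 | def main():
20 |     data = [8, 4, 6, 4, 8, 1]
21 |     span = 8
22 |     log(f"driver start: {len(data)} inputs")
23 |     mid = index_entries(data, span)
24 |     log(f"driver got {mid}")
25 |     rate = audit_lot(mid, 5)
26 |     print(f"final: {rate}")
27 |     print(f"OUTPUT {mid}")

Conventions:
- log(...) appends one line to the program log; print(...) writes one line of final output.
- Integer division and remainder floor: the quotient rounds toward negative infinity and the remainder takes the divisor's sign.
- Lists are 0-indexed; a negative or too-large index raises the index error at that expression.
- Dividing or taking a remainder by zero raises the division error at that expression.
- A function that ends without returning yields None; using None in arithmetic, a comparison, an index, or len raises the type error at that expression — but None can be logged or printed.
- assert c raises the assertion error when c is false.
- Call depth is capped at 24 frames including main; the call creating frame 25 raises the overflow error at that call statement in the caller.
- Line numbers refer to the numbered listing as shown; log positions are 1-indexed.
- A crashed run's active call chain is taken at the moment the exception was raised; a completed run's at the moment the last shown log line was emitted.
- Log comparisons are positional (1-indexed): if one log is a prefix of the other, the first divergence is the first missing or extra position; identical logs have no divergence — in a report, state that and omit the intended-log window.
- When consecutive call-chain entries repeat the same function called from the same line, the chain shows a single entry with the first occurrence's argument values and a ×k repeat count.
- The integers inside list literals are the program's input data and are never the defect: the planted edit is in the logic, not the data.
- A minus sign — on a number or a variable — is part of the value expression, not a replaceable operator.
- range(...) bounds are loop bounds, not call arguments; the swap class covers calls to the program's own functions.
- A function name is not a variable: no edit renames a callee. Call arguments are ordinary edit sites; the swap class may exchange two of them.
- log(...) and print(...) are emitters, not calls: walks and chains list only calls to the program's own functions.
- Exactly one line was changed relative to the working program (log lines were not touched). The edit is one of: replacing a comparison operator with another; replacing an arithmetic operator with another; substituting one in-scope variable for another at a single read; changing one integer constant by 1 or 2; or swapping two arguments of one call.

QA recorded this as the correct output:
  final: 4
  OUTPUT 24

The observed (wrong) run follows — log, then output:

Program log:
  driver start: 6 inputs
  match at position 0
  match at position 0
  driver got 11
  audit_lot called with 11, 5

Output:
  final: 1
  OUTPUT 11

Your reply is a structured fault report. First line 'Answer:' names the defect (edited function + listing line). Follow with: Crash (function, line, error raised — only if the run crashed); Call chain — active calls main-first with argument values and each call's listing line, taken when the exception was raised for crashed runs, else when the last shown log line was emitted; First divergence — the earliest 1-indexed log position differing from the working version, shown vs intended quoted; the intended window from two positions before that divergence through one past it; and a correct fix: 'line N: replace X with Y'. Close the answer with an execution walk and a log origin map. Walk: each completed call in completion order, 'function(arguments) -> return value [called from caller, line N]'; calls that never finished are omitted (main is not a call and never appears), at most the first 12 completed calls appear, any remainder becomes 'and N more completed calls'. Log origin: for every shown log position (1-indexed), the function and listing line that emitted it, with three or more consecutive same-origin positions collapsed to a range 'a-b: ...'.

Answer: the defect is in index_entries at line 11.
Core observation: Position 4 is the first bad log line: 'driver got 11' should read 'driver got 24'.
Call chain: main -> audit_lot(11, 5) (called at line 25).
First divergence: at position 4 the run shows 'driver got 11' where the working version logs 'driver got 24'.
Intended log window:
  2: match at position 0
  3: match at position 0
  4: driver got 24
  5: audit_lot called with 24, 5
Execution walk:
  rate_window([8, 4, 6, 4, 8, 1], 8) -> 0  [called from index_entries, line 8]
  index_entries([8, 4, 6, 4, 8, 1], 8) -> 11  [called from main, line 23]
  audit_lot(11, 5) -> 1  [called from main, line 25]
Origin of each log line:
  1: logged in main at line 22
  2: logged in rate_window at line 4
  3: logged in index_entries at line 9
  4: logged in main at line 24
  5: logged in audit_lot at line 14
A correct fix: line 11: replace `+` with `*`.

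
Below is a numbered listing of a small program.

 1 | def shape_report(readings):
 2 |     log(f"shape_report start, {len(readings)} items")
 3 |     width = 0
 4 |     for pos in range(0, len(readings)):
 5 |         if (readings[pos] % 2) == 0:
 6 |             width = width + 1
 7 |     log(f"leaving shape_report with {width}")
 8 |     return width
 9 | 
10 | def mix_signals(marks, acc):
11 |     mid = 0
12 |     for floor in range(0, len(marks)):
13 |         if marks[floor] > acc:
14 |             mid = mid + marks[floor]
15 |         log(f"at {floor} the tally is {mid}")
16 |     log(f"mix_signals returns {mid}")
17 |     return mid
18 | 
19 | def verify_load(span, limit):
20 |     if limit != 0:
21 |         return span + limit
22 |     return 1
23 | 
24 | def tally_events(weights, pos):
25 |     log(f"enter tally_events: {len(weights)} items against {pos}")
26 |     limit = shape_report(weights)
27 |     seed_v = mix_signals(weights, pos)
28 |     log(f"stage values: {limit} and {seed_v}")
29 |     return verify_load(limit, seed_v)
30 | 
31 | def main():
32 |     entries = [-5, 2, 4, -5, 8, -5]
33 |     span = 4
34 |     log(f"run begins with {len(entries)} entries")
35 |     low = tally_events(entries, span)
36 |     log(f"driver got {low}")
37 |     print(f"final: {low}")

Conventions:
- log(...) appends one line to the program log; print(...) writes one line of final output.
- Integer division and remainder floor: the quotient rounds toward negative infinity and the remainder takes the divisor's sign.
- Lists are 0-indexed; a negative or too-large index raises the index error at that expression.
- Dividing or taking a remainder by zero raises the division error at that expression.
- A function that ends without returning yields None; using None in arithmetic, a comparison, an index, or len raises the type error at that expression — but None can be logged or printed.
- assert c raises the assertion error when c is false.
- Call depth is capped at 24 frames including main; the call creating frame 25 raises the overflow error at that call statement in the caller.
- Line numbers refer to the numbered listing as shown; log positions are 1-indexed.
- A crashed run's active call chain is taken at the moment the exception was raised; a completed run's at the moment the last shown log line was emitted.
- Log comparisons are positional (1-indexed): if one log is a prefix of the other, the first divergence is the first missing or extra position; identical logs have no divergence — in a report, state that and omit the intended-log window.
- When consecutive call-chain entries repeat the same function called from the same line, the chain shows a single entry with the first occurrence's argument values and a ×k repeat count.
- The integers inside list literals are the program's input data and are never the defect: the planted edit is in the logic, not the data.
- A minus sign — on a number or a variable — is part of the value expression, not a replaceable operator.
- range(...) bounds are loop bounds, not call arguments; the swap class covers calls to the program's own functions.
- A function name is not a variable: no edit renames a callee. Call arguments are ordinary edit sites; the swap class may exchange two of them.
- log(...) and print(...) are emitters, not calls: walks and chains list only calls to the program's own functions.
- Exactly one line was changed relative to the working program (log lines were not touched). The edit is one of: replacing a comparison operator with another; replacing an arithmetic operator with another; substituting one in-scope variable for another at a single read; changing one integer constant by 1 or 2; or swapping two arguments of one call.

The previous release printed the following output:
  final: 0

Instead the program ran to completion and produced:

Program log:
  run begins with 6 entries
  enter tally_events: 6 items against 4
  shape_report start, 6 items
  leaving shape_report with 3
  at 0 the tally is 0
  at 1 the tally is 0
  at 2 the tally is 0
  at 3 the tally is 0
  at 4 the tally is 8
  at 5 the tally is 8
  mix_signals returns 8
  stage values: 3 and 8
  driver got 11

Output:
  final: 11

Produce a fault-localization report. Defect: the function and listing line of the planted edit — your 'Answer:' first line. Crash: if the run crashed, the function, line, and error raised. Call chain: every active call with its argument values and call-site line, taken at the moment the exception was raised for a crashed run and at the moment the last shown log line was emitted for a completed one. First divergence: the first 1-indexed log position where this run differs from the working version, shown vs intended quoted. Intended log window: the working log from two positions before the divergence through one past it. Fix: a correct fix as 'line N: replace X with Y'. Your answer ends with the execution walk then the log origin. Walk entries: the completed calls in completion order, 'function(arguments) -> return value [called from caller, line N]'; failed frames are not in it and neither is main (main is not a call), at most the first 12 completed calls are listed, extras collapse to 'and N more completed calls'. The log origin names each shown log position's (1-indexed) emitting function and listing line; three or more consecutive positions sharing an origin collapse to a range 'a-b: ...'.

Answer: the defect is in verify_load at line 21.
Core observation: The log first diverges at position 13: the faulty run prints 'driver got 11' where the working version prints 'driver got 0'.
Call chain: main.
First divergence: position 13 — the shown line 'driver got 11' should read 'driver got 0'.
Intended log window:
  11: mix_signals returns 8
  12: stage values: 3 and 8
  13: driver got 0
Execution walk:
  shape_report([-5, 2, 4, -5, 8, -5]) -> 3  [called from tally_events, line 26]
  mix_signals([-5, 2, 4, -5, 8, -5], 4) -> 8  [called from tally_events, line 27]
  verify_load(3, 8) -> 11  [called from tally_events, line 29]
  tally_events([-5, 2, 4, -5, 8, -5], 4) -> 11  [called from main, line 35]
Log origins:
  1 — main, line 34
  2 — tally_events, line 25
  3 — shape_report, line 2
  4 — shape_report, line 7
  5-10 — mix_signals, line 15
  11 — mix_signals, line 16
  12 — tally_events, line 28
  13 — main, line 36
A correct fix: line 21: replace `+` with `//`.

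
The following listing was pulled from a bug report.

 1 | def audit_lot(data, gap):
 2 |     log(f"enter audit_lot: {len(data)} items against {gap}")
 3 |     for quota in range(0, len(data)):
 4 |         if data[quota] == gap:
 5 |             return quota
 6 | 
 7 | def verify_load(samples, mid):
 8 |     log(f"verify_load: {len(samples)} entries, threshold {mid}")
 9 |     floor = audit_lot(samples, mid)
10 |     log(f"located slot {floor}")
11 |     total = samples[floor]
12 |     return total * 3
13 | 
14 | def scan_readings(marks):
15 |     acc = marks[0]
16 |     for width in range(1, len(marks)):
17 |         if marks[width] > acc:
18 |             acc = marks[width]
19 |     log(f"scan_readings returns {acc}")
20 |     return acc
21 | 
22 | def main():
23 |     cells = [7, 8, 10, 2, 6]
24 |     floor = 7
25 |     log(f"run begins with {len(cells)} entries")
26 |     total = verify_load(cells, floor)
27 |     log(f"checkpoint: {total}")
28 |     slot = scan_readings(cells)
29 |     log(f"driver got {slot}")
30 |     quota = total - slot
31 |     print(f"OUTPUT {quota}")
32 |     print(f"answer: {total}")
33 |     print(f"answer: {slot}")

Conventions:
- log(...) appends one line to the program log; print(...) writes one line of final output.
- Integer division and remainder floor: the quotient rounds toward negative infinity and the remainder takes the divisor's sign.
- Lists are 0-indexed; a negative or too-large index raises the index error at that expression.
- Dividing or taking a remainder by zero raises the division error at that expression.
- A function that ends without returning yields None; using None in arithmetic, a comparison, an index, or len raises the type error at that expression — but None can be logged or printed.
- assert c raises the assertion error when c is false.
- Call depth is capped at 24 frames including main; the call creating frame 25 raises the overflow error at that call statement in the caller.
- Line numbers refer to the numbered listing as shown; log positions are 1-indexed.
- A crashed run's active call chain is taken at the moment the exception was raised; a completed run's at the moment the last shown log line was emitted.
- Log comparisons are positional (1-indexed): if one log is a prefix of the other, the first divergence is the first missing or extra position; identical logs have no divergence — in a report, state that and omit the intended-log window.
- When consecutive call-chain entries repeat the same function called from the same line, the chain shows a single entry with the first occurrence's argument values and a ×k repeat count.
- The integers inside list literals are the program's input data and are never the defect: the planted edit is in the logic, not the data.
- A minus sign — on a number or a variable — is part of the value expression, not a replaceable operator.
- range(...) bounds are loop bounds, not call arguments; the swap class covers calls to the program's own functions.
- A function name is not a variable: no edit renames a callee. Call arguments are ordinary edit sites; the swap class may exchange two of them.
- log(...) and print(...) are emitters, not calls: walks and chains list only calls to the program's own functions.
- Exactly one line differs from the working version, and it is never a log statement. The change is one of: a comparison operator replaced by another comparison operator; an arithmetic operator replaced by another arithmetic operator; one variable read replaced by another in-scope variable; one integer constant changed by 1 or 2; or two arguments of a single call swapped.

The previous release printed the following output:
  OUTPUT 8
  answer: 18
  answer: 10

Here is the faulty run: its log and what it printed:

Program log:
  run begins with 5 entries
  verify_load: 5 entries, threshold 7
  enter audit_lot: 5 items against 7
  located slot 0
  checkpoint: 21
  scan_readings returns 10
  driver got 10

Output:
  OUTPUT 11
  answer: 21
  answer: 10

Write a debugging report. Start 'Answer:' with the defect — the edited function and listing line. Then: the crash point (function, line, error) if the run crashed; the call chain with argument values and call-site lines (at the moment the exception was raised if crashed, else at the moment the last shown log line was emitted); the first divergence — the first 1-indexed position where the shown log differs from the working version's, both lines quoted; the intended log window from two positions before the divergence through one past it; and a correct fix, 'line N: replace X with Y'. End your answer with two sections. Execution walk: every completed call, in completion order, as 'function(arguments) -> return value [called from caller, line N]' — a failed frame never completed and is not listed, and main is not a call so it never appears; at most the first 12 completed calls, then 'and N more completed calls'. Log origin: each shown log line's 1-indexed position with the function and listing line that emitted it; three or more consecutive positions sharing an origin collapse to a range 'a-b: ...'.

Answer: the defect is in main at line 24.
The tell: Position 2 is the first bad log line: 'verify_load: 5 entries, threshold 7' should read 'verify_load: 5 entries, threshold 6'.
Call chain: main.
First divergence: at position 2 the run shows 'verify_load: 5 entries, threshold 7' where the working version logs 'verify_load: 5 entries, threshold 6'.
Intended log window:
  1: run begins with 5 entries
  2: verify_load: 5 entries, threshold 6
  3: enter audit_lot: 5 items against 6
Execution walk:
  audit_lot([7, 8, 10, 2, 6], 7) -> 0  [called from verify_load, line 9]
  verify_load([7, 8, 10, 2, 6], 7) -> 21  [called from main, line 26]
  scan_readings([7, 8, 10, 2, 6]) -> 10  [called from main, line 28]
Log origins:
  1 — main, line 25
  2 — verify_load, line 8
  3 — audit_lot, line 2
  4 — verify_load, line 10
  5 — main, line 27
  6 — scan_readings, line 19
  7 — main, line 29
A correct fix: line 24: replace `7` with `6`.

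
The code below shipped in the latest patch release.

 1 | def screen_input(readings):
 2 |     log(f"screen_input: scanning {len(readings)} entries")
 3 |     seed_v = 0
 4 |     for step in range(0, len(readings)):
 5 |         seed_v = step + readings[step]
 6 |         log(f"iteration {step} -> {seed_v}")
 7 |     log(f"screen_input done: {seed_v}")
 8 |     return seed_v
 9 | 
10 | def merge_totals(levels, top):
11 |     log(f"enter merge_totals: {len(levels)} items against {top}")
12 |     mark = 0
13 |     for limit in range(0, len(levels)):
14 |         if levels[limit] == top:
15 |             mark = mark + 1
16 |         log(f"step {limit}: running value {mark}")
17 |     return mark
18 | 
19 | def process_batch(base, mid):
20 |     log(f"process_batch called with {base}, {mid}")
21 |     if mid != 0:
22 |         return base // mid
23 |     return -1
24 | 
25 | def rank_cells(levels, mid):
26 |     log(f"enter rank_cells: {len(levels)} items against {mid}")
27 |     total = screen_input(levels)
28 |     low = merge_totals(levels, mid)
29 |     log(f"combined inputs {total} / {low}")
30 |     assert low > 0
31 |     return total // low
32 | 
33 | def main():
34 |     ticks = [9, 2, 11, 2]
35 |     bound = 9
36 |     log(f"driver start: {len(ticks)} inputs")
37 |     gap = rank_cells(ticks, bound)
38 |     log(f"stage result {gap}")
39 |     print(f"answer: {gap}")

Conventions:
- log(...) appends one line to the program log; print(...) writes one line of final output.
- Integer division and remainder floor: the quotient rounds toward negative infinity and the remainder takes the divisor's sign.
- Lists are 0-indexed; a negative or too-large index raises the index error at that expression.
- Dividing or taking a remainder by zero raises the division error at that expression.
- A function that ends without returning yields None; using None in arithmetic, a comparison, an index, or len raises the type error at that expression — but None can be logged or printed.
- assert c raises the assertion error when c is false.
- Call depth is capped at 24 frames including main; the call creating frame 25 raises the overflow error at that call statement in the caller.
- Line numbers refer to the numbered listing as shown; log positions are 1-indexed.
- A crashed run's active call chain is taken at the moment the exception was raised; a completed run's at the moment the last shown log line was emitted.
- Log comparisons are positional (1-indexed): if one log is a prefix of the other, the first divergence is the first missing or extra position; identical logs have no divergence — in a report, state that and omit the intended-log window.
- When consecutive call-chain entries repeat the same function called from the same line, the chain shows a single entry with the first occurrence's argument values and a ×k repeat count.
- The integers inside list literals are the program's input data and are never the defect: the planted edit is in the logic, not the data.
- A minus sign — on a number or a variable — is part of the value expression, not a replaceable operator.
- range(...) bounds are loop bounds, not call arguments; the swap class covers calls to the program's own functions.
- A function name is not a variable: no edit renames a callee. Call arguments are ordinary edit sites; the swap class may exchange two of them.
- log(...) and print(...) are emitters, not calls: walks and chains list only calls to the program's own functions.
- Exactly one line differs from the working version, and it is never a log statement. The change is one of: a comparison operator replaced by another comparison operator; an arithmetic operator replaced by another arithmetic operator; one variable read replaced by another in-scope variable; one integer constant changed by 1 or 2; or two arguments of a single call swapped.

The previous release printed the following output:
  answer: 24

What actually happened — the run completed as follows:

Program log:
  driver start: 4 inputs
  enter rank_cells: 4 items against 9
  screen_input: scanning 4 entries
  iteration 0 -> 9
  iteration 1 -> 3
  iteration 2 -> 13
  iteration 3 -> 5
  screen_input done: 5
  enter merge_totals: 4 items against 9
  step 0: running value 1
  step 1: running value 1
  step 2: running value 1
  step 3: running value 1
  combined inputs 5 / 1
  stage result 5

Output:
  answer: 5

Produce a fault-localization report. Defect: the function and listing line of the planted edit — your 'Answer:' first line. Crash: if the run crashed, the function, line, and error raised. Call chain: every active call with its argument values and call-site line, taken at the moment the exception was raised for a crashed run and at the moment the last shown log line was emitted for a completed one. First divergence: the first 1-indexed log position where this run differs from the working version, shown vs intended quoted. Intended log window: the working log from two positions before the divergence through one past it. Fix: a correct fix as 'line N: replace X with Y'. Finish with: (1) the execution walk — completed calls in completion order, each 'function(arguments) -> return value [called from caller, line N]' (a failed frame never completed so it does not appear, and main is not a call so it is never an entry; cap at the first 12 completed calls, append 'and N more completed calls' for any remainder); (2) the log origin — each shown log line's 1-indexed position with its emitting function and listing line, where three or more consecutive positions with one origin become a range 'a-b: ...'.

Answer: the defect is in screen_input at line 5.
The tell: Log line 5 is where behavior first shows: 'iteration 1 -> 3' appears instead of 'iteration 1 -> 11'.
Call chain: main.
First divergence: position 5 — the shown line 'iteration 1 -> 3' should read 'iteration 1 -> 11'.
Intended log window:
  3: screen_input: scanning 4 entries
  4: iteration 0 -> 9
  5: iteration 1 -> 11
  6: iteration 2 -> 22
Execution walk:
  screen_input([9, 2, 11, 2]) -> 5  [called from rank_cells, line 27]
  merge_totals([9, 2, 11, 2], 9) -> 1  [called from rank_cells, line 28]
  rank_cells([9, 2, 11, 2], 9) -> 5  [called from main, line 37]
Log origin:
  1: logged in main at line 36
  2: logged in rank_cells at line 26
  3: logged in screen_input at line 2
  4-7: logged in screen_input at line 6
  8: logged in screen_input at line 7
  9: logged in merge_totals at line 11
  10-13: logged in merge_totals at line 16
  14: logged in rank_cells at line 29
  15: logged in main at line 38
A correct fix: line 5: replace `step + readings[step]` with `seed_v + readings[step]`.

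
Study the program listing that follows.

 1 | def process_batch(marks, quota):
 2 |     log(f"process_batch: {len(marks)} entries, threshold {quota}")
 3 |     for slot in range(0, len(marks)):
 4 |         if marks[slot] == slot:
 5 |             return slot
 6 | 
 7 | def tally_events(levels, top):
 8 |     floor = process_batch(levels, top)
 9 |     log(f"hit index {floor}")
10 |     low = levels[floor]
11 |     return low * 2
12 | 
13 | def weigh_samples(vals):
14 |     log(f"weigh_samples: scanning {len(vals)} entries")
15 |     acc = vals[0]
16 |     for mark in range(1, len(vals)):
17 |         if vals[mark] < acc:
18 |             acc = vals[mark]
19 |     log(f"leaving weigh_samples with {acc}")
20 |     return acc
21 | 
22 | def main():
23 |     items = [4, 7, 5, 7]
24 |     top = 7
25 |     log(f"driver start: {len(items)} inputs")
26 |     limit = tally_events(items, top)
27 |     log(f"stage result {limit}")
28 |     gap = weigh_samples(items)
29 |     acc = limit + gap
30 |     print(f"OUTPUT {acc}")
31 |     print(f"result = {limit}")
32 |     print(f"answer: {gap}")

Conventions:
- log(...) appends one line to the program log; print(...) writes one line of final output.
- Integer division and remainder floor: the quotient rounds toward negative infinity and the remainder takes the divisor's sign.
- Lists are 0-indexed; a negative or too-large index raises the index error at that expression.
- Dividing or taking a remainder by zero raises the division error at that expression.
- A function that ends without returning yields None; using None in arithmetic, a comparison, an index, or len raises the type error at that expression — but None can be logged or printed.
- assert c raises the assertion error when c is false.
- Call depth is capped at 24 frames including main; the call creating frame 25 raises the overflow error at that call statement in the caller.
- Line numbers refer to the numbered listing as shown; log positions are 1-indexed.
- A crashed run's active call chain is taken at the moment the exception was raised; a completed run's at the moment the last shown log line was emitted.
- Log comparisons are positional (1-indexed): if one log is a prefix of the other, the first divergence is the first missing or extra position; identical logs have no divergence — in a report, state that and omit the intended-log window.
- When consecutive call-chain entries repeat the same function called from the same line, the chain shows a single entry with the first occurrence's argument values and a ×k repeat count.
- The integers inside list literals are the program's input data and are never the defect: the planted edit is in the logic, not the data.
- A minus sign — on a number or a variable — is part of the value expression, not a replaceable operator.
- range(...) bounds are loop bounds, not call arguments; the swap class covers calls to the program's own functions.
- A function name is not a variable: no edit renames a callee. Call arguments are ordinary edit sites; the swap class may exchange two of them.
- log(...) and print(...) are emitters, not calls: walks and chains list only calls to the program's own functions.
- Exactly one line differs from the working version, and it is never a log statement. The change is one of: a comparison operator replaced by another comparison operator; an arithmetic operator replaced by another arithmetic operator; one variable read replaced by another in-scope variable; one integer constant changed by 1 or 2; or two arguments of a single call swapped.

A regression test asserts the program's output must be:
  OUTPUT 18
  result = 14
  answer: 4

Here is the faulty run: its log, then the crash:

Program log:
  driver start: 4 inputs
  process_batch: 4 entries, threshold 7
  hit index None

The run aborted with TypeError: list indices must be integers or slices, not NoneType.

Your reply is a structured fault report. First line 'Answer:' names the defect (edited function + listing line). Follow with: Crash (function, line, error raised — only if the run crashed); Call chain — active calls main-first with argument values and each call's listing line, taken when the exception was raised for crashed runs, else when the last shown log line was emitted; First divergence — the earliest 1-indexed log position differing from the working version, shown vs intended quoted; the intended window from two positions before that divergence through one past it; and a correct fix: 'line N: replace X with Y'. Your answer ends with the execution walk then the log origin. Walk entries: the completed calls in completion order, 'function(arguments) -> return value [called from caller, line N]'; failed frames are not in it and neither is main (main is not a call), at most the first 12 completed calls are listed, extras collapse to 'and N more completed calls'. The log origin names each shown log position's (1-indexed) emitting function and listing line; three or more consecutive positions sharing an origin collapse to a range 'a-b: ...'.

Answer: the defect is in process_batch at line 4.
Key observation: The log first diverges at position 3: the faulty run prints 'hit index None' where the working version prints 'hit index 1'.
Crash: tally_events, line 10, TypeError.
Call chain: main -> tally_events([4, 7, 5, 7], 7) (called at line 26).
First divergence: at position 3 the run shows 'hit index None' where the working version logs 'hit index 1'.
Intended log window:
  1: driver start: 4 inputs
  2: process_batch: 4 entries, threshold 7
  3: hit index 1
  4: stage result 14
Execution walk:
  process_batch([4, 7, 5, 7], 7) -> None  [called from tally_events, line 8]
Origin of each log line:
  1: logged in main at line 25
  2: logged in process_batch at line 2
  3: logged in tally_events at line 9
A correct fix: line 4: replace `marks[slot] == slot` with `marks[slot] == quota`.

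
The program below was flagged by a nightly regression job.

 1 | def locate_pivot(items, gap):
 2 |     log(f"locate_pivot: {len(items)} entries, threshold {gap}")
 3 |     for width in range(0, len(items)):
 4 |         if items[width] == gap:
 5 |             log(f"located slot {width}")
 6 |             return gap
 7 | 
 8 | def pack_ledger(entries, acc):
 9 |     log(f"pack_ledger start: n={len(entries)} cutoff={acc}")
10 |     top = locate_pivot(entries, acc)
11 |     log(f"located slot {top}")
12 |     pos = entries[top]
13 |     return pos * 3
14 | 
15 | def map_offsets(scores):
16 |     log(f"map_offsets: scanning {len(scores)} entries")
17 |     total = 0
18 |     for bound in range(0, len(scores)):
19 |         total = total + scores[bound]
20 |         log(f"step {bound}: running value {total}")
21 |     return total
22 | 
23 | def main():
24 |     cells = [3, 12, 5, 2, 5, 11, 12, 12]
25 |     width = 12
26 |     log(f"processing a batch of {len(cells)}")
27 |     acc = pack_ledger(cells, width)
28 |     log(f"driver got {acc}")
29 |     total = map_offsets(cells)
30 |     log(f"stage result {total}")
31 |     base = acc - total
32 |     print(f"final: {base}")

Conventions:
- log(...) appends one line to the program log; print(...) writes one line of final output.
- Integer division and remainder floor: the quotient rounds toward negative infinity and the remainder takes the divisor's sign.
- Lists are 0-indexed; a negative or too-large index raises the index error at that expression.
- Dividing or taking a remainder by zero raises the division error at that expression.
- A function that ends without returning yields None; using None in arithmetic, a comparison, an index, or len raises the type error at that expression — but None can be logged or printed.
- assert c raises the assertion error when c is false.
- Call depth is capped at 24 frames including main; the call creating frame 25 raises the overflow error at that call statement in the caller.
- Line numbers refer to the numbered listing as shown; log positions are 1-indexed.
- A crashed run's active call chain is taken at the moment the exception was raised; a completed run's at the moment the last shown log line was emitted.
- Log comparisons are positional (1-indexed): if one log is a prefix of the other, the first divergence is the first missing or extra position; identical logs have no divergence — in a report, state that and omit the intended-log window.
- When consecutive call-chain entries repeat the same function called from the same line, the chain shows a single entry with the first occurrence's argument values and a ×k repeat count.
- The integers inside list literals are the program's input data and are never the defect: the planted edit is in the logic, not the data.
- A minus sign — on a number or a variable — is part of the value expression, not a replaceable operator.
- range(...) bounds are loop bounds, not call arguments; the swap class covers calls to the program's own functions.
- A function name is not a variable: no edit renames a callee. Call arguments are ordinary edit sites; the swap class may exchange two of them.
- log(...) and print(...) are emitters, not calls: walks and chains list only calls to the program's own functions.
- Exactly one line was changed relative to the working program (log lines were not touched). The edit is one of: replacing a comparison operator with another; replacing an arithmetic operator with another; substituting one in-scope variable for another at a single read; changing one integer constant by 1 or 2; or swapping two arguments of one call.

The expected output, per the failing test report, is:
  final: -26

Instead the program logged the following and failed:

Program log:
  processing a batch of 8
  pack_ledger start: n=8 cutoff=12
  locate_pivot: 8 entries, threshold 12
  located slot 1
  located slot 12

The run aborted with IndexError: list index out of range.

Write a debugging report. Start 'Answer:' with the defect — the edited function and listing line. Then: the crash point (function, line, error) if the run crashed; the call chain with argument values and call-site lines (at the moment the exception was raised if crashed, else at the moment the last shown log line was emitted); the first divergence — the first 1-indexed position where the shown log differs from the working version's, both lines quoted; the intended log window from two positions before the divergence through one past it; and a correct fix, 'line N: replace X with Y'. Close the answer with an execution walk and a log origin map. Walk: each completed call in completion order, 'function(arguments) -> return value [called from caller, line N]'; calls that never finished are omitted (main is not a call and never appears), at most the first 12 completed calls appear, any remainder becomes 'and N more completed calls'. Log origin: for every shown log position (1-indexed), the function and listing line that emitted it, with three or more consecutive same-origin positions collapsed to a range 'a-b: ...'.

Answer: the defect is in locate_pivot at line 6.
Core observation: The log first diverges at position 5: the faulty run prints 'located slot 12' where the working version prints 'located slot 1'.
Crash: pack_ledger, line 12, IndexError.
Call chain: main -> pack_ledger([3, 12, 5, 2, 5, 11, 12, 12], 12) (called at line 27).
First divergence: at position 5 the run shows 'located slot 12' where the working version logs 'located slot 1'.
Intended log window:
  3: locate_pivot: 8 entries, threshold 12
  4: located slot 1
  5: located slot 1
  6: driver got 36
Execution walk:
  locate_pivot([3, 12, 5, 2, 5, 11, 12, 12], 12) -> 12  [called from pack_ledger, line 10]
Log origin:
  1 — main, line 26
  2 — pack_ledger, line 9
  3 — locate_pivot, line 2
  4 — locate_pivot, line 5
  5 — pack_ledger, line 11
A correct fix: line 6: replace `gap` with `width`.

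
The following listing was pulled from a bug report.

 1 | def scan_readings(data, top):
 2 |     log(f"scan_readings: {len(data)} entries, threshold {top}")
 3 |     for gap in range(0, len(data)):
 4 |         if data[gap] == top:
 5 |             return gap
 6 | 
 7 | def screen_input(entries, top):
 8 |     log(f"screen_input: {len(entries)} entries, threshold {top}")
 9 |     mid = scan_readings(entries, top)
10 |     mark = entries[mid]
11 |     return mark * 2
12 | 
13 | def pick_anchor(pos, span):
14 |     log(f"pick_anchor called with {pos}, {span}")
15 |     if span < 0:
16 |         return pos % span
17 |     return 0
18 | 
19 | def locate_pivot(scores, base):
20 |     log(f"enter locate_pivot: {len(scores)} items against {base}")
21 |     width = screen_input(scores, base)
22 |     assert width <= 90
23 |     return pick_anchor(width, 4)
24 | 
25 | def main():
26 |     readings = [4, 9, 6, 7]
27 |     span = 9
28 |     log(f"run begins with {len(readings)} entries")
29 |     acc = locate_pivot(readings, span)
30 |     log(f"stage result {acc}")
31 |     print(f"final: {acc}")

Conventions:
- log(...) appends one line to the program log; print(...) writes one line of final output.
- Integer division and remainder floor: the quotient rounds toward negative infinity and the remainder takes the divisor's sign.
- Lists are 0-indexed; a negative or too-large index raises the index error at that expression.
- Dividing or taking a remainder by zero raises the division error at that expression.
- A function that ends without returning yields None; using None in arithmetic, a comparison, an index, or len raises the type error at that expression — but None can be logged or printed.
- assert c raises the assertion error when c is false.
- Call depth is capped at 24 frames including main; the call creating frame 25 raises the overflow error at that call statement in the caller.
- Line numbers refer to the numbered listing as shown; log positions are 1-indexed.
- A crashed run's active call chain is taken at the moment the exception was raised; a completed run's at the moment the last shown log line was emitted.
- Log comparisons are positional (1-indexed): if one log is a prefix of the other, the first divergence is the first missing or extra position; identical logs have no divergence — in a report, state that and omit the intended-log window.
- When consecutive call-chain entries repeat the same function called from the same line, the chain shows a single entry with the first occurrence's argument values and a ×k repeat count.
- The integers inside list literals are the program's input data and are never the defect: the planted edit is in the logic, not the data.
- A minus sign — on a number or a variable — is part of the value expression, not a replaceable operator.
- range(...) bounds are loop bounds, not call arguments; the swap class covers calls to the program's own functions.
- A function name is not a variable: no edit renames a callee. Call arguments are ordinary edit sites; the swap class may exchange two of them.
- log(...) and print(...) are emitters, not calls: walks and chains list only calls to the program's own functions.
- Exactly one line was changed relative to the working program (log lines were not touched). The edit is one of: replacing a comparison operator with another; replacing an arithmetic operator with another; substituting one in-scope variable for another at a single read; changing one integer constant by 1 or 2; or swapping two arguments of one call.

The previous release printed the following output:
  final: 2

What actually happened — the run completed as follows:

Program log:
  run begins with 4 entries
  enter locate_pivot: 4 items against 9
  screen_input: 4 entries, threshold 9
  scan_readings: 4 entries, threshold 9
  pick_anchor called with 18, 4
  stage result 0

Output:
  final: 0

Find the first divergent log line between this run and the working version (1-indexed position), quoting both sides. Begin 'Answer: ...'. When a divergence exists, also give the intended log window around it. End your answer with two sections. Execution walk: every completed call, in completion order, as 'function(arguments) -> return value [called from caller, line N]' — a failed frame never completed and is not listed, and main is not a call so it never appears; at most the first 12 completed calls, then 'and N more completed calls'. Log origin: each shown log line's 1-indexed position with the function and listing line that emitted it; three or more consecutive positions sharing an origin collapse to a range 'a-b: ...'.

Answer: position 6 — shown 'stage result 0', intended 'stage result 2'.
Intended log window:
  4: scan_readings: 4 entries, threshold 9
  5: pick_anchor called with 18, 4
  6: stage result 2
Execution walk:
  scan_readings([4, 9, 6, 7], 9) -> 1  [called from screen_input, line 9]
  screen_input([4, 9, 6, 7], 9) -> 18  [called from locate_pivot, line 21]
  pick_anchor(18, 4) -> 0  [called from locate_pivot, line 23]
  locate_pivot([4, 9, 6, 7], 9) -> 0  [called from main, line 29]
Log origins:
  1: logged in main at line 28
  2: logged in locate_pivot at line 20
  3: logged in screen_input at line 8
  4: logged in scan_readings at line 2
  5: logged in pick_anchor at line 14
  6: logged in main at line 30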